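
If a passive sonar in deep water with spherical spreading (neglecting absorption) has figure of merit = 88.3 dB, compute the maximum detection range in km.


26.0 km


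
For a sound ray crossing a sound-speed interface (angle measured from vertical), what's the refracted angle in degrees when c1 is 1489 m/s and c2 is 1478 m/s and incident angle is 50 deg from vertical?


sin(theta2) = (c2/c1)*sin(theta1) = (1478/1489)*sin(50 deg) = 0.76039
theta2 = arcsin(0.76039) = 49.5

49.5 deg


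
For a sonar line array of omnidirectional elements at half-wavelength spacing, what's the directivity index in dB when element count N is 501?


27.0 dB


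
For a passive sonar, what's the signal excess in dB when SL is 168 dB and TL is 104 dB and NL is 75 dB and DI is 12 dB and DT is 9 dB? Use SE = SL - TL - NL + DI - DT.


-8 dB


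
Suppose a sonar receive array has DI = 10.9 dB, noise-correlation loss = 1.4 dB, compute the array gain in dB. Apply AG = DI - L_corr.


9.5 dB


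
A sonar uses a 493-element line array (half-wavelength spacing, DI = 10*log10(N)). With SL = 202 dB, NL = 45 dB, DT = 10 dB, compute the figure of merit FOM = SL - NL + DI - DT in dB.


Step 1: DI = 10*log10(493) = 26.93 dB
Step 2: FOM = SL - NL + DI - DT = 202 - 45 + 26.93 - 10 = 173.93

173.93 dB


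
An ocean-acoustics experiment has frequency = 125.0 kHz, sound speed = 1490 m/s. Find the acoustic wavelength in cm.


lambda = c/f = 1490 / 125000 = 0.0119 m = 1.19 cm

1.19 cm


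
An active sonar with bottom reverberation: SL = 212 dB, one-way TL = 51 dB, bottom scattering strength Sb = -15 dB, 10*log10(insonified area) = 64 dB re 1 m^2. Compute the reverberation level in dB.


159 dB


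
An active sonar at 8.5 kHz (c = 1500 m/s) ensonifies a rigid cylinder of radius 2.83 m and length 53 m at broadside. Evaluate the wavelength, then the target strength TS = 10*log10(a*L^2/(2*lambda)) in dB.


Step 1: lambda = c/f = 1500/8500 = 0.17647 m
Step 2: TS = 10*log10(a*L^2/(2*lambda)) = 10*log10(2.83*53^2/(2*0.17647)) = 43.53

43.53 dB


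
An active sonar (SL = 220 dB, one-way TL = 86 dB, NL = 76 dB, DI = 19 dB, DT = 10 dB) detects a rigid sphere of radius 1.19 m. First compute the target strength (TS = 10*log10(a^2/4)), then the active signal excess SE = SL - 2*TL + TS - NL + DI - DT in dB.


Step 1: TS = 10*log10(1.19^2/4) = -4.51 dB
Step 2: SE = SL - 2*TL + TS - NL + DI - DT = 220 - 2*86 + (-4.51) - 76 + 19 - 10 = -23.51

-23.51 dB


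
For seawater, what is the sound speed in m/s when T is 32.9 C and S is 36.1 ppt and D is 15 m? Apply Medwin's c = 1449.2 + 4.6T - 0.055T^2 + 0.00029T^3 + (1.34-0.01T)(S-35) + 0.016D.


1552.69 m/s


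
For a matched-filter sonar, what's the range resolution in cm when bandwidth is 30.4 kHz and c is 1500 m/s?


dR = c/(2*BW) = 1500 / (2 * 30.4e3) = 0.0247 m = 2.47 cm

2.47 cm


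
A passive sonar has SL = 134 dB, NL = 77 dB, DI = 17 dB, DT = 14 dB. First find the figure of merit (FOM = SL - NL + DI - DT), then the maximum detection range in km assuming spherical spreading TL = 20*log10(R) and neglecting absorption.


Step 1: FOM = SL - NL + DI - DT = 134 - 77 + 17 - 14 = 60 dB
Step 2: at max range FOM = TL = 20*log10(R), so R = 10^(60/20) = 1000.0 m = 1.0 km

1.0 km


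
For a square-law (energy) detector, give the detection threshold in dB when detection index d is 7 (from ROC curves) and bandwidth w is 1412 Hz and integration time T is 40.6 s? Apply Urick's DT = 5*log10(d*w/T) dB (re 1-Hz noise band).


DT = 5*log10(d*w/T) = 5*log10(7 * 1412 / 40.6) = 5*log10(243.45) = 11.93

11.93 dB


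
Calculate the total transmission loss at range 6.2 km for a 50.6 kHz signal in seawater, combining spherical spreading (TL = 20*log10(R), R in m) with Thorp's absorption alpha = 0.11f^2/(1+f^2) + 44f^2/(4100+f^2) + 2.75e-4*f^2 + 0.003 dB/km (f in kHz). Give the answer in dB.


Step 1 (Thorp): alpha = 0.11*2560.36/(1+2560.36) + 44*2560.36/(4100+2560.36) + 2.75e-4*2560.36 + 0.003 = 17.7314 dB/km
Step 2: TL_spread = 20*log10(6200) = 75.85 dB
Step 3: TL_abs = alpha*R = 17.7314 * 6.2 = 109.93 dB
Step 4: TL_total = 75.85 + 109.93 = 185.78

185.78 dB


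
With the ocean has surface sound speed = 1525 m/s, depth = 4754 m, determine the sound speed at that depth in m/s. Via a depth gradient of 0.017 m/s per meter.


c = 1525 + 0.017 * 4754 = 1605.818

1605.818 m/s


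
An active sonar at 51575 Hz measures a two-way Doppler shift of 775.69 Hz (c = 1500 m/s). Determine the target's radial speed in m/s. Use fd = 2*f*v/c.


From fd = 2*f*v/c, v = c*fd/(2*f) = 1500 * 775.69 / (2*51575) = 11.28

11.28 m/s


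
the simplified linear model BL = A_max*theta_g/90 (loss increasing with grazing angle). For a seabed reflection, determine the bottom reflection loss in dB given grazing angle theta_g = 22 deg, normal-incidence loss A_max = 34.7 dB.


BL = A_max * theta_g / 90 = 34.7 * 22 / 90 = 8.48

8.48 dB


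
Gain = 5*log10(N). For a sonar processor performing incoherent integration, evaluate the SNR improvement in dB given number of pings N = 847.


Gain = 5*log10(847) = 14.64

14.64 dB


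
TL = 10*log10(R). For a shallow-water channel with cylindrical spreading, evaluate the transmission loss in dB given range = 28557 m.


44.56 dB


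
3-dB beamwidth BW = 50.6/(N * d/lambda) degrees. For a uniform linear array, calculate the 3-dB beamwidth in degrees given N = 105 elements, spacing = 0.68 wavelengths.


BW = 50.6 / (105 * 0.68) = 50.6 / 71.4 = 0.71

0.71 deg


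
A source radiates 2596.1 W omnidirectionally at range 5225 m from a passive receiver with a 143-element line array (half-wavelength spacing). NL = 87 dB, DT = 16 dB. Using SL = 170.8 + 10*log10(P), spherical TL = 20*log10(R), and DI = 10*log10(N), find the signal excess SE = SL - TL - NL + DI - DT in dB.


Step 1: SL = 170.8 + 10*log10(2596.1) = 204.94 dB
Step 2: TL = 20*log10(5225) = 74.36 dB
Step 3: DI = 10*log10(143) = 21.55 dB
Step 4: SE = SL - TL - NL + DI - DT = 204.94 - 74.36 - 87 + 21.55 - 16 = 49.13

49.13 dB


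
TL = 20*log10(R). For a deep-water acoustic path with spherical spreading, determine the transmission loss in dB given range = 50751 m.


TL = 20*log10(50751) = 94.11

94.11 dB


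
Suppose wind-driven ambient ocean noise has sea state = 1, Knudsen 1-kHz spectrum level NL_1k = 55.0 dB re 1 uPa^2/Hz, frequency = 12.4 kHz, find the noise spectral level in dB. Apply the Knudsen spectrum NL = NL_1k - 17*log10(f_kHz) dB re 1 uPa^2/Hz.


36.41 dB


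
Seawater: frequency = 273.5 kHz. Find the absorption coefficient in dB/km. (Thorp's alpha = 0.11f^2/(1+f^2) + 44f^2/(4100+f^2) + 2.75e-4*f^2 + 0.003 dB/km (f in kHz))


f^2 = 74802.25
alpha = 0.11*74802.25/(1+74802.25) + 44*74802.25/(4100+74802.25) + 2.75e-4*74802.25 + 0.003 = 62.397

62.397 dB/km


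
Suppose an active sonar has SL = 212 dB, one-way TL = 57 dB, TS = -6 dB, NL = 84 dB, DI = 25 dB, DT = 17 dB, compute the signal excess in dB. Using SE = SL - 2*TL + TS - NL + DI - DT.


SE = SL - 2*TL + TS - NL + DI - DT = 212 - 2*57 + (-6) - 84 + 25 - 17 = 16

16 dB


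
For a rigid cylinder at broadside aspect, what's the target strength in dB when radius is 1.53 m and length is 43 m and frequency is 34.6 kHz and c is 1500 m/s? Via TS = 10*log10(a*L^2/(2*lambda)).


lambda = 1500/34600 = 0.04335 m
TS = 10*log10(1.53*43^2/(2*0.04335)) = 45.14

45.14 dB


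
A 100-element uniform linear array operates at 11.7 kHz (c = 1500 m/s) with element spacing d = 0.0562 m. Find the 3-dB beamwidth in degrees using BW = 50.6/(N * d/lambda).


Step 1: lambda = 1500/11700 = 0.12821 m
Step 2: d/lambda = 0.0562/0.12821 = 0.4383
Step 3: BW = 50.6/(N * d/lambda) = 50.6/(100 * 0.4383) = 1.15

1.15 deg


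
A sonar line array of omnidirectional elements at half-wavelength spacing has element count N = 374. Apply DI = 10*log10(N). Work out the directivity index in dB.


DI = 10*log10(374) = 25.73

25.73 dB


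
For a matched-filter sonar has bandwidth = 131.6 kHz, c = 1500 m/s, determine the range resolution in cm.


dR = c/(2*BW) = 1500 / (2 * 131.6e3) = 0.0057 m = 0.57 cm

0.57 cm


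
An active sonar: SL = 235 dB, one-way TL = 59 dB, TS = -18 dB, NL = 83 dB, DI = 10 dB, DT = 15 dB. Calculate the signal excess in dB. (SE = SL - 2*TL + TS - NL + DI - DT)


11 dB


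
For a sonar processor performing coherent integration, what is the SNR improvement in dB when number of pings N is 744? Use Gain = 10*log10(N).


28.72 dB


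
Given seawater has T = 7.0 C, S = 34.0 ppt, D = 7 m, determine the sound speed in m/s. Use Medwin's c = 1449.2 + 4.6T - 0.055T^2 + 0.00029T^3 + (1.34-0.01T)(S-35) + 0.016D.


1477.65 m/s


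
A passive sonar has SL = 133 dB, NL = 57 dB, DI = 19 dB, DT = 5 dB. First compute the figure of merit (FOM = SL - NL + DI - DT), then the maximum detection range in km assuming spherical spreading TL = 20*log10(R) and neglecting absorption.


Step 1: FOM = SL - NL + DI - DT = 133 - 57 + 19 - 5 = 90 dB
Step 2: at max range FOM = TL = 20*log10(R), so R = 10^(90/20) = 31622.78 m = 31.62 km

31.62 km


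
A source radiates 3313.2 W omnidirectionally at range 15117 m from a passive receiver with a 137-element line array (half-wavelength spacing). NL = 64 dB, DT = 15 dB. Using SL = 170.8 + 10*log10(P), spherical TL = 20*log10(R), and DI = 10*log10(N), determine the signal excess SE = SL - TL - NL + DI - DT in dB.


Step 1: SL = 170.8 + 10*log10(3313.2) = 206.0 dB
Step 2: TL = 20*log10(15117) = 83.59 dB
Step 3: DI = 10*log10(137) = 21.37 dB
Step 4: SE = SL - TL - NL + DI - DT = 206.0 - 83.59 - 64 + 21.37 - 15 = 64.78

64.78 dB


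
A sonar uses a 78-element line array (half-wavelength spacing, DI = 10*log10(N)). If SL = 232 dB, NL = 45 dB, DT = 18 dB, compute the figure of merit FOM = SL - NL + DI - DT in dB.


Step 1: DI = 10*log10(78) = 18.92 dB
Step 2: FOM = SL - NL + DI - DT = 232 - 45 + 18.92 - 18 = 187.92

187.92 dB


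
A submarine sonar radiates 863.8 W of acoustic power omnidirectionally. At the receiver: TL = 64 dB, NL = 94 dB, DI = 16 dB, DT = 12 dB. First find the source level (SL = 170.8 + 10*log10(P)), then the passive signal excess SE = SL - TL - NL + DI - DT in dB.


Step 1: SL = 170.8 + 10*log10(863.8) = 200.16 dB
Step 2: SE = SL - TL - NL + DI - DT = 200.16 - 64 - 94 + 16 - 12 = 46.16

46.16 dB


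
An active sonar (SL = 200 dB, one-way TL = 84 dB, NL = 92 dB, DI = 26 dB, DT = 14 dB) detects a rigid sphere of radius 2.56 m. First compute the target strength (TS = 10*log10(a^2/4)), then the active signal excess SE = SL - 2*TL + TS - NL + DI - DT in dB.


Step 1: TS = 10*log10(2.56^2/4) = 2.14 dB
Step 2: SE = SL - 2*TL + TS - NL + DI - DT = 200 - 2*84 + (2.14) - 92 + 26 - 14 = -45.86

-45.86 dB


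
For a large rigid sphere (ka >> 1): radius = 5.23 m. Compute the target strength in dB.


8.35 dB


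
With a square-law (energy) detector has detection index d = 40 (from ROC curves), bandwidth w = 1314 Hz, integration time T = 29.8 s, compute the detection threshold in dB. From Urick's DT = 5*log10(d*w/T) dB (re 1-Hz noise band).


16.23 dB


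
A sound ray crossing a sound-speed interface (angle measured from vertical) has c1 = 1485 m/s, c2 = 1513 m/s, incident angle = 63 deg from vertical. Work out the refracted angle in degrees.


sin(theta2) = (c2/c1)*sin(theta1) = (1513/1485)*sin(63 deg) = 0.90781
theta2 = arcsin(0.90781) = 65.2

65.2 deg


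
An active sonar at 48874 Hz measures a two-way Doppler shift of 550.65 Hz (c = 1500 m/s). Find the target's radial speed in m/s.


From fd = 2*f*v/c, v = c*fd/(2*f) = 1500 * 550.65 / (2*48874) = 8.45

8.45 m/s


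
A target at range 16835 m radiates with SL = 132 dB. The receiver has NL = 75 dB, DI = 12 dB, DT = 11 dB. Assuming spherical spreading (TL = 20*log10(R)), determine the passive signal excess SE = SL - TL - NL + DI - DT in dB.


Step 1: TL = 20*log10(16835) = 84.52 dB
Step 2: SE = 132 - 84.52 - 75 + 12 - 11 = -26.52

-26.52 dB


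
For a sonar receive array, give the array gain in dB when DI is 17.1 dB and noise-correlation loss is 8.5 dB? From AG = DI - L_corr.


AG = DI - L_corr = 17.1 - 8.5 = 8.6

8.6 dB


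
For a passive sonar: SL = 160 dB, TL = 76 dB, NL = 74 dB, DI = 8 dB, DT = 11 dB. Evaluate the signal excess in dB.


SE = SL - TL - NL + DI - DT = 160 - 76 - 74 + 8 - 11 = 7

7 dB


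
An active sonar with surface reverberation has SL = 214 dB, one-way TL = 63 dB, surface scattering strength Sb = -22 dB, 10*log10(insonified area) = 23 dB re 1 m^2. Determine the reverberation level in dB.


RL = SL - 2*TL + Sb + 10*log10(A) = 214 - 2*63 + (-22) + 23 = 89

89 dB


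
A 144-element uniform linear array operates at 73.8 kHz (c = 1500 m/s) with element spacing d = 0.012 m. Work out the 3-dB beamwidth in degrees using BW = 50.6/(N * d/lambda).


Step 1: lambda = 1500/73800 = 0.02033 m
Step 2: d/lambda = 0.012/0.02033 = 0.5903
Step 3: BW = 50.6/(N * d/lambda) = 50.6/(144 * 0.5903) = 0.6

0.6 deg


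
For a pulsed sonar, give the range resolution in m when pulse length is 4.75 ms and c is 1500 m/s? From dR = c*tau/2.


dR = c*tau/2 = 1500 * 4.75e-3 / 2 = 3.5625

3.5625 m


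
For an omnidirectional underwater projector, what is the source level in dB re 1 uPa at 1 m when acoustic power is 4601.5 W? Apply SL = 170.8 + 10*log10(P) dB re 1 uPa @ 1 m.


SL = 170.8 + 10*log10(4601.5) = 170.8 + 36.63 = 207.43

207.43 dB


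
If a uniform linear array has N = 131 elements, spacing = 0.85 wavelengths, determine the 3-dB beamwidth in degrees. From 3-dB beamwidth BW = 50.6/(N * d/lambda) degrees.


0.45 deg


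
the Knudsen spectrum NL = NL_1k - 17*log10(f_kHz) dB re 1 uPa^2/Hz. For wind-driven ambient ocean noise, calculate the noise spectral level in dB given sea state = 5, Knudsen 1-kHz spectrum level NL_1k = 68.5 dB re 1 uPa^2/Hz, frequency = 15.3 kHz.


NL = NL_1k - 17*log10(f_kHz) = 68.5 - 17*log10(15.3) = 68.5 - (20.14) = 48.36

48.36 dB


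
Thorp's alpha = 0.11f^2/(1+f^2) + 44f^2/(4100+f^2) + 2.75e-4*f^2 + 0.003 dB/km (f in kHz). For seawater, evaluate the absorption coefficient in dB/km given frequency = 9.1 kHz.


f^2 = 82.81
alpha = 0.11*82.81/(1+82.81) + 44*82.81/(4100+82.81) + 2.75e-4*82.81 + 0.003 = 1.006

1.006 dB/km


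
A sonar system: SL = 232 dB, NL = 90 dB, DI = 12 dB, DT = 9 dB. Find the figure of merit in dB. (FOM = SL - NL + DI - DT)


FOM = SL - NL + DI - DT = 232 - 90 + 12 - 9 = 145

145 dB


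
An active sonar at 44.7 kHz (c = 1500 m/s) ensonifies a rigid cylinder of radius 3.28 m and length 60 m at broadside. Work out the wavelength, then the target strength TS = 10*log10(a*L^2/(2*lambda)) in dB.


Step 1: lambda = c/f = 1500/44700 = 0.03356 m
Step 2: TS = 10*log10(a*L^2/(2*lambda)) = 10*log10(3.28*60^2/(2*0.03356)) = 52.45

52.45 dB


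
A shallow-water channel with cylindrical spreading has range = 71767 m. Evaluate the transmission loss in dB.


48.56 dB


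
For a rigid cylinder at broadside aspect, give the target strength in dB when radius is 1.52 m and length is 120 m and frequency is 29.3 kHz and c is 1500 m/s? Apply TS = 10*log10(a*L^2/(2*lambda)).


lambda = 1500/29300 = 0.05119 m
TS = 10*log10(1.52*120^2/(2*0.05119)) = 53.3

53.3 dB


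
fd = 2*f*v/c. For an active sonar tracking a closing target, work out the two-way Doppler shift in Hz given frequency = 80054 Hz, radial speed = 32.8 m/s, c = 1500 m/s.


fd = 2*f*v/c = 2 * 80054 * 32.8 / 1500 = 3501.03

3501.03 Hz


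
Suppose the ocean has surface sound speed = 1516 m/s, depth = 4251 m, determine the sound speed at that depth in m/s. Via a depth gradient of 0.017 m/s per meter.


1588.267 m/s


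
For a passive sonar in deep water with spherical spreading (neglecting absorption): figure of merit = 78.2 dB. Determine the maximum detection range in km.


At max range FOM = TL, so 20*log10(R) = 78.2
R = 10^(78.2/20) = 8128.31 m = 8.13 km

8.13 km


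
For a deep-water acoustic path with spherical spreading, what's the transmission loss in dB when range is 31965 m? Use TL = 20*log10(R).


90.09 dB


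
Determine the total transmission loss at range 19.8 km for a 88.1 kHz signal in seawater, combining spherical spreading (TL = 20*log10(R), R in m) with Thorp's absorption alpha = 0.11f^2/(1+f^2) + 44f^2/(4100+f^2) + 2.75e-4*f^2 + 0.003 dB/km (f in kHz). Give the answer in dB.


Step 1 (Thorp): alpha = 0.11*7761.61/(1+7761.61) + 44*7761.61/(4100+7761.61) + 2.75e-4*7761.61 + 0.003 = 31.0387 dB/km
Step 2: TL_spread = 20*log10(19800) = 85.93 dB
Step 3: TL_abs = alpha*R = 31.0387 * 19.8 = 614.57 dB
Step 4: TL_total = 85.93 + 614.57 = 700.5

700.5 dB


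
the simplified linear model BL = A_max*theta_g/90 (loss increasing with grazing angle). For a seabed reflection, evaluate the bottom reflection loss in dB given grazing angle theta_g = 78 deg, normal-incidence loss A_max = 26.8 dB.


BL = A_max * theta_g / 90 = 26.8 * 78 / 90 = 23.23

23.23 dB


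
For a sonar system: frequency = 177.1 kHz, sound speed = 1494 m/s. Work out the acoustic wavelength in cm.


0.84 cm


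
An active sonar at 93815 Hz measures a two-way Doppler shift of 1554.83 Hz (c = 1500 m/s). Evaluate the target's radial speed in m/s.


12.43 m/s


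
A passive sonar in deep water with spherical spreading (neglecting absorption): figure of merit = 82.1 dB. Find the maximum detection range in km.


At max range FOM = TL, so 20*log10(R) = 82.1
R = 10^(82.1/20) = 12735.03 m = 12.74 km

12.74 km


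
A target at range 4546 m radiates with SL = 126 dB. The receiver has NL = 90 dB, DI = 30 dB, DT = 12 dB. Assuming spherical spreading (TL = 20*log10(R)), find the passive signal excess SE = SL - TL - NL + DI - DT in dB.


Step 1: TL = 20*log10(4546) = 73.15 dB
Step 2: SE = 126 - 73.15 - 90 + 30 - 12 = -19.15

-19.15 dB


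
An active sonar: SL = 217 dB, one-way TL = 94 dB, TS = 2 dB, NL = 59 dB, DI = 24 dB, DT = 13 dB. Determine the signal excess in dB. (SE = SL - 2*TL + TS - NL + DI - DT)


SE = SL - 2*TL + TS - NL + DI - DT = 217 - 2*94 + (2) - 59 + 24 - 13 = -17

-17 dB


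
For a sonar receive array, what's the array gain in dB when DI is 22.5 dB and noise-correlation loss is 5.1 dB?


17.4 dB


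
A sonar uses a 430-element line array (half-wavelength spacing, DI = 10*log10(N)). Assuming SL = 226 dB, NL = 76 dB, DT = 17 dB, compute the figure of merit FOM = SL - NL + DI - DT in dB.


159.33 dB


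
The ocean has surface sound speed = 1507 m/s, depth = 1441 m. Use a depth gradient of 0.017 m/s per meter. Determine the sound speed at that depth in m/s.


c = 1507 + 0.017 * 1441 = 1531.497

1531.497 m/s


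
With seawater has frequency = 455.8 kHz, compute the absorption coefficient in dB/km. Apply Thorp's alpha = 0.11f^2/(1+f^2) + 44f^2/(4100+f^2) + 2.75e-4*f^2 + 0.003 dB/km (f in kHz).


f^2 = 207753.64
alpha = 0.11*207753.64/(1+207753.64) + 44*207753.64/(4100+207753.64) + 2.75e-4*207753.64 + 0.003 = 100.394

100.394 dB/km


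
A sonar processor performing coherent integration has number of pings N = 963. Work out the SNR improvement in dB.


Gain = 10*log10(963) = 29.84

29.84 dB


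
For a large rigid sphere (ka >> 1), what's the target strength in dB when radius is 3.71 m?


TS = 10*log10(3.71^2 / 4) = 10*log10(3.441025) = 5.37

5.37 dB


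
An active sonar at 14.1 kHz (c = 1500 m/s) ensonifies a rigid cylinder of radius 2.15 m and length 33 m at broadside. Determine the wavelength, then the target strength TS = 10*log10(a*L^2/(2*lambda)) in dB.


Step 1: lambda = c/f = 1500/14100 = 0.10638 m
Step 2: TS = 10*log10(a*L^2/(2*lambda)) = 10*log10(2.15*33^2/(2*0.10638)) = 40.42

40.42 dB


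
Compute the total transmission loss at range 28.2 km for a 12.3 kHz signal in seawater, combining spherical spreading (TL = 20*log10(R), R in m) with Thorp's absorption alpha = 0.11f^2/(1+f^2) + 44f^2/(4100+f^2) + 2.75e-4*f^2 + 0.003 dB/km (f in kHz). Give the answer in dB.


Step 1 (Thorp): alpha = 0.11*151.29/(1+151.29) + 44*151.29/(4100+151.29) + 2.75e-4*151.29 + 0.003 = 1.7197 dB/km
Step 2: TL_spread = 20*log10(28200) = 89.0 dB
Step 3: TL_abs = alpha*R = 1.7197 * 28.2 = 48.5 dB
Step 4: TL_total = 89.0 + 48.5 = 137.5

137.5 dB


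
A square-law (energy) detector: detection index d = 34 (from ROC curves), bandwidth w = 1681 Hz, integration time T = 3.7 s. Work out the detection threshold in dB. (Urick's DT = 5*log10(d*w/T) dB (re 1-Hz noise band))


DT = 5*log10(d*w/T) = 5*log10(34 * 1681 / 3.7) = 5*log10(15447.03) = 20.94

20.94 dB


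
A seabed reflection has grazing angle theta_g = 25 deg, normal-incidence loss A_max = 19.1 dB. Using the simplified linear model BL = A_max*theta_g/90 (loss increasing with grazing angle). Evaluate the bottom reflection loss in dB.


BL = A_max * theta_g / 90 = 19.1 * 25 / 90 = 5.31

5.31 dB


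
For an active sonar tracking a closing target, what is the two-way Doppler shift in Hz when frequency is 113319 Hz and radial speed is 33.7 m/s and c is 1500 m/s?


5091.8 Hz


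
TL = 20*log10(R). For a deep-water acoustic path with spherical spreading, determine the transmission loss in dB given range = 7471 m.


TL = 20*log10(7471) = 77.47

77.47 dB


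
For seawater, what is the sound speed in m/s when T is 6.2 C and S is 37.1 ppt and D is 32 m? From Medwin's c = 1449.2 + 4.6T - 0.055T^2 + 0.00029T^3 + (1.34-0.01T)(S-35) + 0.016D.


1478.87 m/s


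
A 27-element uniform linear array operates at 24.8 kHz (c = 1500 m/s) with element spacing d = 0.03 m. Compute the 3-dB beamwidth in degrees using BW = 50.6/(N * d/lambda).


Step 1: lambda = 1500/24800 = 0.06048 m
Step 2: d/lambda = 0.03/0.06048 = 0.496
Step 3: BW = 50.6/(N * d/lambda) = 50.6/(27 * 0.496) = 3.78

3.78 deg


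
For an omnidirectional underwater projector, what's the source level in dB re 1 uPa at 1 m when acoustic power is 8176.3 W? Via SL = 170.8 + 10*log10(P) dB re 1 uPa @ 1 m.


SL = 170.8 + 10*log10(8176.3) = 170.8 + 39.13 = 209.93

209.93 dB


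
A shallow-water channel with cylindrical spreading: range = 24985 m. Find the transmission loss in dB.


43.98 dB


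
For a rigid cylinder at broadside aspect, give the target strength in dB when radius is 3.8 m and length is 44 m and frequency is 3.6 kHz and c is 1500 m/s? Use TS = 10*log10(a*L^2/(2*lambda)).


lambda = 1500/3600 = 0.41667 m
TS = 10*log10(3.8*44^2/(2*0.41667)) = 39.46

39.46 dB


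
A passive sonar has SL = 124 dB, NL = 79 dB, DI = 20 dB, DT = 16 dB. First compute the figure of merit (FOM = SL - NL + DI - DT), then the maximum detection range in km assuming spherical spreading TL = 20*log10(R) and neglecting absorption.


Step 1: FOM = SL - NL + DI - DT = 124 - 79 + 20 - 16 = 49 dB
Step 2: at max range FOM = TL = 20*log10(R), so R = 10^(49/20) = 281.84 m = 0.28 km

0.28 km


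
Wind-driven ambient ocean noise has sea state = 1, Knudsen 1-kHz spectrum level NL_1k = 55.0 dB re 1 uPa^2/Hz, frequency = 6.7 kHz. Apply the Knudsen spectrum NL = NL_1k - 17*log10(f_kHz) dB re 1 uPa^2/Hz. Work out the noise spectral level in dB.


NL = NL_1k - 17*log10(f_kHz) = 55.0 - 17*log10(6.7) = 55.0 - (14.04) = 40.96

40.96 dB


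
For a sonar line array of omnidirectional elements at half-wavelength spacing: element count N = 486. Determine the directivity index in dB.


26.87 dB


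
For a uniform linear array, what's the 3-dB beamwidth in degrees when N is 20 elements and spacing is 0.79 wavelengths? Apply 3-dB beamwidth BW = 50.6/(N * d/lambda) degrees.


BW = 50.6 / (20 * 0.79) = 50.6 / 15.8 = 3.2

3.2 deg


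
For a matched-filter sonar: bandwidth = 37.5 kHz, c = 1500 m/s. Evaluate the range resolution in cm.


dR = c/(2*BW) = 1500 / (2 * 37.5e3) = 0.02 m = 2.0 cm

2.0 cm


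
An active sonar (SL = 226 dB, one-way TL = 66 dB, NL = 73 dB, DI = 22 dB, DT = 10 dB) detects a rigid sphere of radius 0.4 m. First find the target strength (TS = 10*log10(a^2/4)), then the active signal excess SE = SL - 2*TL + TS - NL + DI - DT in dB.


Step 1: TS = 10*log10(0.4^2/4) = -13.98 dB
Step 2: SE = SL - 2*TL + TS - NL + DI - DT = 226 - 2*66 + (-13.98) - 73 + 22 - 10 = 19.02

19.02 dB


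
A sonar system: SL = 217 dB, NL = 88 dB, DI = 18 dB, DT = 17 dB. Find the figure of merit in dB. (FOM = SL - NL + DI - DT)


FOM = SL - NL + DI - DT = 217 - 88 + 18 - 17 = 130

130 dB


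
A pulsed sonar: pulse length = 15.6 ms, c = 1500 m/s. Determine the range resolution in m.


dR = c*tau/2 = 1500 * 15.6e-3 / 2 = 11.7

11.7 m


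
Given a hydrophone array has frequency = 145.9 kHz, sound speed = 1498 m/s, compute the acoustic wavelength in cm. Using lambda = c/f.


lambda = c/f = 1498 / 145900 = 0.0103 m = 1.03 cm

1.03 cm


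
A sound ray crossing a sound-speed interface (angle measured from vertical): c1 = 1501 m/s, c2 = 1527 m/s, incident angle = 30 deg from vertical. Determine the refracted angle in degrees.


30.57 deg


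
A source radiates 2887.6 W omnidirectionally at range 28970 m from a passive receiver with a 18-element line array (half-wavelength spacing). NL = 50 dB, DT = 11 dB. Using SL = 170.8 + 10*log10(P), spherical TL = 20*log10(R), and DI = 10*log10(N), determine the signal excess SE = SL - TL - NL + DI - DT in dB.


67.72 dB


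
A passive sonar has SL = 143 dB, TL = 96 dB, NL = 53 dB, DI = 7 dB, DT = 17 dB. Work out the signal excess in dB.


SE = SL - TL - NL + DI - DT = 143 - 96 - 53 + 7 - 17 = -16

-16 dB


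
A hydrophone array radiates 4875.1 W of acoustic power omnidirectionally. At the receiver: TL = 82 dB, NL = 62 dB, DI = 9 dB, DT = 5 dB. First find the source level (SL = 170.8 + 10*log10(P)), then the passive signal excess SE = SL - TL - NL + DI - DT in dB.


Step 1: SL = 170.8 + 10*log10(4875.1) = 207.68 dB
Step 2: SE = SL - TL - NL + DI - DT = 207.68 - 82 - 62 + 9 - 5 = 67.68

67.68 dB


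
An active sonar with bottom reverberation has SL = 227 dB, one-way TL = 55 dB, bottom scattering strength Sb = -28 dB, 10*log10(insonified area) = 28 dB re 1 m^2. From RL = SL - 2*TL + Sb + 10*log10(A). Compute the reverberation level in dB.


RL = SL - 2*TL + Sb + 10*log10(A) = 227 - 2*55 + (-28) + 28 = 117

117 dB


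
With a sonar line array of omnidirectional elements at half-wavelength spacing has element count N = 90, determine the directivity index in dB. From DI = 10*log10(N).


DI = 10*log10(90) = 19.54

19.54 dB


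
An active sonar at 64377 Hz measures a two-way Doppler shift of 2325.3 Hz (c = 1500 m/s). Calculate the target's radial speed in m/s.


From fd = 2*f*v/c, v = c*fd/(2*f) = 1500 * 2325.3 / (2*64377) = 27.09

27.09 m/s


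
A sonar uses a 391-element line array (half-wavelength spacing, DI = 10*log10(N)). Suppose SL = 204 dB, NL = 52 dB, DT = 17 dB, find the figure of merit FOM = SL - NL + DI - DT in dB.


Step 1: DI = 10*log10(391) = 25.92 dB
Step 2: FOM = SL - NL + DI - DT = 204 - 52 + 25.92 - 17 = 160.92

160.92 dB


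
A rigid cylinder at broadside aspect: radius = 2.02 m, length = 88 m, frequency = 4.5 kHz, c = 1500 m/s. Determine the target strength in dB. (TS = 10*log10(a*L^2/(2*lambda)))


43.7 dB


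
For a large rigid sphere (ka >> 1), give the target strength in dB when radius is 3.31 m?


4.38 dB


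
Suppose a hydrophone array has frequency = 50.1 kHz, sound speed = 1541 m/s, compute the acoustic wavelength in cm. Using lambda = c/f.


lambda = c/f = 1541 / 50100 = 0.0308 m = 3.08 cm

3.08 cm


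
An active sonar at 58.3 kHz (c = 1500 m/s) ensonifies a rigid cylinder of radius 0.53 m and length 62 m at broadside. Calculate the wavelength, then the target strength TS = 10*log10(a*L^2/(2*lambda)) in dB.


Step 1: lambda = c/f = 1500/58300 = 0.02573 m
Step 2: TS = 10*log10(a*L^2/(2*lambda)) = 10*log10(0.53*62^2/(2*0.02573)) = 45.98

45.98 dB


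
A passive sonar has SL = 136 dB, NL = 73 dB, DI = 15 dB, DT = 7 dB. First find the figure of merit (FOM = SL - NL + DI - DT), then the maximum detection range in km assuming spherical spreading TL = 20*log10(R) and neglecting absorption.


Step 1: FOM = SL - NL + DI - DT = 136 - 73 + 15 - 7 = 71 dB
Step 2: at max range FOM = TL = 20*log10(R), so R = 10^(71/20) = 3548.13 m = 3.55 km

3.55 km


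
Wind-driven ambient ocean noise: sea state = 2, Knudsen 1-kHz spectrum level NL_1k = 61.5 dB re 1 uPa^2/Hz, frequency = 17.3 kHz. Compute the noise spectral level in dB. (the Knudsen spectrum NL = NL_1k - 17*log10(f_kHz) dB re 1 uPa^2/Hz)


40.45 dB


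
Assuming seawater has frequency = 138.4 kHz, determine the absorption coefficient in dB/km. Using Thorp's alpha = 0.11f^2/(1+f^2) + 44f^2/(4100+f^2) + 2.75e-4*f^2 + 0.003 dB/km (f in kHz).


41.623 dB/km


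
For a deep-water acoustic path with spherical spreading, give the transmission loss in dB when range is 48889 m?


TL = 20*log10(48889) = 93.78

93.78 dB


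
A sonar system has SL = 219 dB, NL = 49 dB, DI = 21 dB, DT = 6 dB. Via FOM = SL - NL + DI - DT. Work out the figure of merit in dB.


FOM = SL - NL + DI - DT = 219 - 49 + 21 - 6 = 185

185 dB


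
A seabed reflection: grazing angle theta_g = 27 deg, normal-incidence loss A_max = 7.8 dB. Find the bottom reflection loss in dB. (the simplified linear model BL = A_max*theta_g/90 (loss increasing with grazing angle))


BL = A_max * theta_g / 90 = 7.8 * 27 / 90 = 2.34

2.34 dB


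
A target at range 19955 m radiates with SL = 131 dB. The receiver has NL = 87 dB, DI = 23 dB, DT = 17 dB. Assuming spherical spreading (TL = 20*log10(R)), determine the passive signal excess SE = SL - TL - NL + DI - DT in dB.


-36.0 dB


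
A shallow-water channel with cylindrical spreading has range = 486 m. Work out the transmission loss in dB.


TL = 10*log10(486) = 26.87

26.87 dB


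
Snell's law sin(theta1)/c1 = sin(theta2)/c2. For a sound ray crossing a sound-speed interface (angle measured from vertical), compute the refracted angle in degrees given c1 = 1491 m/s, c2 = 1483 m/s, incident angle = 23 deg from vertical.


22.87 deg


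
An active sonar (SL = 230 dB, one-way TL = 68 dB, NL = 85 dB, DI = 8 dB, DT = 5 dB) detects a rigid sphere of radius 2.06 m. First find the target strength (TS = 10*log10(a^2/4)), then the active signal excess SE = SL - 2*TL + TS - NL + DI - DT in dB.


Step 1: TS = 10*log10(2.06^2/4) = 0.26 dB
Step 2: SE = SL - 2*TL + TS - NL + DI - DT = 230 - 2*68 + (0.26) - 85 + 8 - 5 = 12.26

12.26 dB


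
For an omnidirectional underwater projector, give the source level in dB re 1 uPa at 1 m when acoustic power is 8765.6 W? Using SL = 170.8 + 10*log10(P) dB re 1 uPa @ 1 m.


SL = 170.8 + 10*log10(8765.6) = 170.8 + 39.43 = 210.23

210.23 dB


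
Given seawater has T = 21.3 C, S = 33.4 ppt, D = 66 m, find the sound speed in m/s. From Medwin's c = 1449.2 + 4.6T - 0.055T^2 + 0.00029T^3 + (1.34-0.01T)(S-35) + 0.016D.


1524.28 m/s


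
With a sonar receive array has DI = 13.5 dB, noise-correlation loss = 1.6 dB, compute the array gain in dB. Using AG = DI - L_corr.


AG = DI - L_corr = 13.5 - 1.6 = 11.9

11.9 dB


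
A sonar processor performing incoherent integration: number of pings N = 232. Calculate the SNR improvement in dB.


Gain = 5*log10(232) = 11.83

11.83 dB


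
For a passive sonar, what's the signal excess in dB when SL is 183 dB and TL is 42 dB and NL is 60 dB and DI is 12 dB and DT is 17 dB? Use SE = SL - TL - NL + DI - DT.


SE = SL - TL - NL + DI - DT = 183 - 42 - 60 + 12 - 17 = 76

76 dB


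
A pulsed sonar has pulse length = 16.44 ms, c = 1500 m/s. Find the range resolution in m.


dR = c*tau/2 = 1500 * 16.44e-3 / 2 = 12.33

12.33 m


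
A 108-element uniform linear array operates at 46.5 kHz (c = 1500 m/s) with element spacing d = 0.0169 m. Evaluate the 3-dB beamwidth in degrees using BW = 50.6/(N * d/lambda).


Step 1: lambda = 1500/46500 = 0.03226 m
Step 2: d/lambda = 0.0169/0.03226 = 0.5239
Step 3: BW = 50.6/(N * d/lambda) = 50.6/(108 * 0.5239) = 0.89

0.89 deg


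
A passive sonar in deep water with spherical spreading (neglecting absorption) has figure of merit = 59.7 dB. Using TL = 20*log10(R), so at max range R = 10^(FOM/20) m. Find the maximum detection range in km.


0.97 km


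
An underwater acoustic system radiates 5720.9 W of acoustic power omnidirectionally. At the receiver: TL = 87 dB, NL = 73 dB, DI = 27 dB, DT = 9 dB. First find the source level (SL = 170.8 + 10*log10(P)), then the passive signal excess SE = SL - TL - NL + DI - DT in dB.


Step 1: SL = 170.8 + 10*log10(5720.9) = 208.37 dB
Step 2: SE = SL - TL - NL + DI - DT = 208.37 - 87 - 73 + 27 - 9 = 66.37

66.37 dB


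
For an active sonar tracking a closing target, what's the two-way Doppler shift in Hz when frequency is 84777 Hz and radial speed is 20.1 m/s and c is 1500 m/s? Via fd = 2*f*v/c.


fd = 2*f*v/c = 2 * 84777 * 20.1 / 1500 = 2272.02

2272.02 Hz


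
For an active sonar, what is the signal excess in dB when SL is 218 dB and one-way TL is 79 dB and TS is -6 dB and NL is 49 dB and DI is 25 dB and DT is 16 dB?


SE = SL - 2*TL + TS - NL + DI - DT = 218 - 2*79 + (-6) - 49 + 25 - 16 = 14

14 dB


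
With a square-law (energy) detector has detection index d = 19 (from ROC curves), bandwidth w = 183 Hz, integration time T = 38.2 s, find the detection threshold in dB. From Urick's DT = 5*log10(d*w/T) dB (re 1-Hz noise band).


9.8 dB


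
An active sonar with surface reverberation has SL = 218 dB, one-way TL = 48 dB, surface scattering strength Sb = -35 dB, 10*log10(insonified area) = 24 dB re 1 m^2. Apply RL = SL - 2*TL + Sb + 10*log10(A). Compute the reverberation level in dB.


RL = SL - 2*TL + Sb + 10*log10(A) = 218 - 2*48 + (-35) + 24 = 111

111 dB


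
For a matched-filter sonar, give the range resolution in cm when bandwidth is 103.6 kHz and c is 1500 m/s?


0.72 cm


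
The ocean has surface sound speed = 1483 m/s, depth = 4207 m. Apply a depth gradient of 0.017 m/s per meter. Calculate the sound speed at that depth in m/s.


c = 1483 + 0.017 * 4207 = 1554.519

1554.519 m/s


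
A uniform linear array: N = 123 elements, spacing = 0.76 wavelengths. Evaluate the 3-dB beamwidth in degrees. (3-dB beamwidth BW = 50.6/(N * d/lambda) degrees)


0.54 deg


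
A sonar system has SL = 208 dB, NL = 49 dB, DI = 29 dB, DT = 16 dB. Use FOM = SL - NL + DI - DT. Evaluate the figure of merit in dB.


FOM = SL - NL + DI - DT = 208 - 49 + 29 - 16 = 172

172 dB


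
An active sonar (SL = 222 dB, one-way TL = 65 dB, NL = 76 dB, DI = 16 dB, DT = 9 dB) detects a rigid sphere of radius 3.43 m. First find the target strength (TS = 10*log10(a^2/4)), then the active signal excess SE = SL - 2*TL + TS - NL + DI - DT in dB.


Step 1: TS = 10*log10(3.43^2/4) = 4.69 dB
Step 2: SE = SL - 2*TL + TS - NL + DI - DT = 222 - 2*65 + (4.69) - 76 + 16 - 9 = 27.69

27.69 dB


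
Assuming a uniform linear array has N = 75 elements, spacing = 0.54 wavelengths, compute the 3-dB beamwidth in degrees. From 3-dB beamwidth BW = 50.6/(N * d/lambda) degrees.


1.25 deg


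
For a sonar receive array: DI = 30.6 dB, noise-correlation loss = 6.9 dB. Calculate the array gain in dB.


23.7 dB


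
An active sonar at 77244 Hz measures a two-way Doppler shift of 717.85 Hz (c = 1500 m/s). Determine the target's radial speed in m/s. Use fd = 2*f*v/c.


From fd = 2*f*v/c, v = c*fd/(2*f) = 1500 * 717.85 / (2*77244) = 6.97

6.97 m/s


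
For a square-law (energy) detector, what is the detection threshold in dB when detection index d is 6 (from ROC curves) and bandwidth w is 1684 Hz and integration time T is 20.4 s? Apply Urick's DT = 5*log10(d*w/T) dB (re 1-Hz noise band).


DT = 5*log10(d*w/T) = 5*log10(6 * 1684 / 20.4) = 5*log10(495.29) = 13.47

13.47 dB


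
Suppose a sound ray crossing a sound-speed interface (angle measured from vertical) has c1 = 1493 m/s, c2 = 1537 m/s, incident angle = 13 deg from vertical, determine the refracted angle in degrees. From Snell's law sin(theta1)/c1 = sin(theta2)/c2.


13.39 deg


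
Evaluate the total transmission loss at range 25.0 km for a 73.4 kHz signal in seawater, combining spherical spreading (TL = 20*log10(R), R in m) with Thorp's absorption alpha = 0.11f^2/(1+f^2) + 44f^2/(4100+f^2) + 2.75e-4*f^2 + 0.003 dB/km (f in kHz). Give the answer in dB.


Step 1 (Thorp): alpha = 0.11*5387.56/(1+5387.56) + 44*5387.56/(4100+5387.56) + 2.75e-4*5387.56 + 0.003 = 26.5802 dB/km
Step 2: TL_spread = 20*log10(25000) = 87.96 dB
Step 3: TL_abs = alpha*R = 26.5802 * 25.0 = 664.5 dB
Step 4: TL_total = 87.96 + 664.5 = 752.46

752.46 dB


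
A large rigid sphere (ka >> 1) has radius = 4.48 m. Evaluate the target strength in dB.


TS = 10*log10(4.48^2 / 4) = 10*log10(5.0176) = 7.0

7.0 dB


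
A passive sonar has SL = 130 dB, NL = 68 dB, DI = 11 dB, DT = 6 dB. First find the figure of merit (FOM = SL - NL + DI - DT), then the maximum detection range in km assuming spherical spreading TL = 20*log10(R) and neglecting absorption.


Step 1: FOM = SL - NL + DI - DT = 130 - 68 + 11 - 6 = 67 dB
Step 2: at max range FOM = TL = 20*log10(R), so R = 10^(67/20) = 2238.72 m = 2.24 km

2.24 km


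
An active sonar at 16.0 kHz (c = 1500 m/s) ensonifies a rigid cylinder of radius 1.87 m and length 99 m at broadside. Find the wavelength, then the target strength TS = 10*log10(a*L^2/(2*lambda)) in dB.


Step 1: lambda = c/f = 1500/16000 = 0.09375 m
Step 2: TS = 10*log10(a*L^2/(2*lambda)) = 10*log10(1.87*99^2/(2*0.09375)) = 49.9

49.9 dB


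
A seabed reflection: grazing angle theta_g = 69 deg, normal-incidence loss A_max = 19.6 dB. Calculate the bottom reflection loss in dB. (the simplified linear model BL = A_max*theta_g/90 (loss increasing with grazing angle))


15.03 dB


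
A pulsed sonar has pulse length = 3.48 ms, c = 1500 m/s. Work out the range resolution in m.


2.61 m


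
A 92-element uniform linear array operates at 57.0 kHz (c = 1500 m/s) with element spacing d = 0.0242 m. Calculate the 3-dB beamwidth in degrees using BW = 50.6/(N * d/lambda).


0.6 deg


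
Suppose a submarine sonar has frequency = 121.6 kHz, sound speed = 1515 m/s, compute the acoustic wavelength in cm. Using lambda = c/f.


1.25 cm


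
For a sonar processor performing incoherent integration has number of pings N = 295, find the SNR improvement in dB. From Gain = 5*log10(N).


12.35 dB


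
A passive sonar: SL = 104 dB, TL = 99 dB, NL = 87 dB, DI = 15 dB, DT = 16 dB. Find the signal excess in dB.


SE = SL - TL - NL + DI - DT = 104 - 99 - 87 + 15 - 16 = -83

-83 dB


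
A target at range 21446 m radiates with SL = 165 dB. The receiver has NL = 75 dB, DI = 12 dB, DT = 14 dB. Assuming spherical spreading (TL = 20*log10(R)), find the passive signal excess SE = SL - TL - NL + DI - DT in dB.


Step 1: TL = 20*log10(21446) = 86.63 dB
Step 2: SE = 165 - 86.63 - 75 + 12 - 14 = 1.37

1.37 dB


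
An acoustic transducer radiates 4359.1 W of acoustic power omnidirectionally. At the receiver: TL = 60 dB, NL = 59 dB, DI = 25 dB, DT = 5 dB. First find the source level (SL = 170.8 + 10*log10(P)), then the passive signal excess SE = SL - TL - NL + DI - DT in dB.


Step 1: SL = 170.8 + 10*log10(4359.1) = 207.19 dB
Step 2: SE = SL - TL - NL + DI - DT = 207.19 - 60 - 59 + 25 - 5 = 108.19

108.19 dB


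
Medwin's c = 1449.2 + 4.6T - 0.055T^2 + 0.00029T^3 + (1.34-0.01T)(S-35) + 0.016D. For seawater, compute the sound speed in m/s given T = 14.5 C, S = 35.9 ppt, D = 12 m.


1506.49 m/s


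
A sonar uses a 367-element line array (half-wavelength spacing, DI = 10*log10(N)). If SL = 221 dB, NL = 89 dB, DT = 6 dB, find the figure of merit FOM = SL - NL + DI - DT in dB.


Step 1: DI = 10*log10(367) = 25.65 dB
Step 2: FOM = SL - NL + DI - DT = 221 - 89 + 25.65 - 6 = 151.65

151.65 dB
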